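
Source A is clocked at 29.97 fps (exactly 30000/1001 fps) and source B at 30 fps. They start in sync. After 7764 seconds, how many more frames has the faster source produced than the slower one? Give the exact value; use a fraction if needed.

232920/1001 frames

A emits 30000/1001 × 7764 = 232920000/1001 frames; B emits 30 × 7764 = 232920.
Difference = 232920/1001 frames (≈ 232.6873); B is ahead of A.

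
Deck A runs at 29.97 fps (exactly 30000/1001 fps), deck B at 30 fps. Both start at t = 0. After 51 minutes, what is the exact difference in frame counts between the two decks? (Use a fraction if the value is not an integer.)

91800/1001 frames

51 min = 3060 s.
A emits 30000/1001 × 3060 = 91800000/1001 frames; B emits 30 × 3060 = 91800.
Difference = 91800/1001 frames (≈ 91.7083); B is ahead of A.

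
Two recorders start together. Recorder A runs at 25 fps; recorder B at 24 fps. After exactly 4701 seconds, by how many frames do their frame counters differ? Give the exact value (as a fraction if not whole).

A emits 25 × 4701 = 117525 frames; B emits 24 × 4701 = 112824.
Difference = 4701 frames; B is behind A.

4701 frames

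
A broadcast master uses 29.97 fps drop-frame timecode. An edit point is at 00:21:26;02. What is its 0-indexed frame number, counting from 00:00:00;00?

38544

As if non-drop at 30 labels/s: (0 × 3600 + 21 × 60 + 26) × 30 + 2 = 38582.
Minute boundaries passed: 21; those not divisible by 10: 21 − 2 = 19; dropped labels = 2 × 19 = 38.
Actual frame index = 38582 − 38 = 38544.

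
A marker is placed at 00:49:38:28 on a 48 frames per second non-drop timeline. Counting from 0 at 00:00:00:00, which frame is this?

Total seconds to the label: (0 × 3600 + 49 × 60 + 38) = 2978.
Frame index = 2978 × 48 + 28 = 142972.

142972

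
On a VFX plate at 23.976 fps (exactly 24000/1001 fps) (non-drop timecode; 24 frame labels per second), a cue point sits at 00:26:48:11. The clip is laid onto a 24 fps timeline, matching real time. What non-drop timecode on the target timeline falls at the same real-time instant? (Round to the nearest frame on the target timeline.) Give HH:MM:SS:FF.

00:26:50:02

Source frame index: (0×3600 + 26×60 + 48) × 24 + 11 = 38603.
Real time: 38603 / (24000/1001) = 38641603/24000 s.
Target frame: (38641603/24000) × (24) = 38641603/1000 ≈ 38641.603 → 38642.
At 24 labels/s: frame 38642 → 00:26:50:02.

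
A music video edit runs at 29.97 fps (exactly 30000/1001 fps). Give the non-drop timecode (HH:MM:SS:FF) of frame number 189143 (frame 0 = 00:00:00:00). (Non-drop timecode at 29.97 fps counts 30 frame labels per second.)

01:45:04:23

189143 ÷ 30 = 6304 full seconds, remainder 23 frames.
6304 s = 1 h 45 min 4 s.
Timecode: 01:45:04:23.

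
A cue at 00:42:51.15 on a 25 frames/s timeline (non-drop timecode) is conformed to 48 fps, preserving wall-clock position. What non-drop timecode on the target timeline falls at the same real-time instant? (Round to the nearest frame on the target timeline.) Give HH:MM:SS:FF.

Source frame index: (0×3600 + 42×60 + 51) × 25 + 15 = 64290.
Real time: 64290 / (25) = 12858/5 s.
Target frame: (12858/5) × (48) = 617184/5 ≈ 123436.800 → 123437.
At 48 labels/s: frame 123437 → 00:42:51:29.

00:42:51:29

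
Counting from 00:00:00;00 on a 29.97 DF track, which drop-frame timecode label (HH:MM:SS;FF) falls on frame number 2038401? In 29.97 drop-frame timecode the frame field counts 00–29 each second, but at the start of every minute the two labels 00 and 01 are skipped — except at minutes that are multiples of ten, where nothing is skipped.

18:53:34;21

Each 10-minute DF block holds 10 × 60 × 30 − 9 × 2 = 17982 frames. 2038401 ÷ 17982 → 113 full blocks, remainder 6435.
Within the partial block the first minute is 1800 frames and each further minute 1798, so 3 further minute boundaries passed. Total skipped labels = 18 × 113 + 2 × 3 = 2040.
Non-drop label index = 2038401 + 2040 = 2040441; at 30 labels/s that is 18:53:34:21, i.e. DF 18:53:34;21.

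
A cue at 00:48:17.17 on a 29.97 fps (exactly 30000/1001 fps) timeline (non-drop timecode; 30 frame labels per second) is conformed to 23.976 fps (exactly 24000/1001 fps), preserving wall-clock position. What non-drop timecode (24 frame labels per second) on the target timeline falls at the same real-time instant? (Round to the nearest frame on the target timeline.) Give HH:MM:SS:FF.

Source frame index: (0×3600 + 48×60 + 17) × 30 + 17 = 86927.
Real time: 86927 / (30000/1001) = 87013927/30000 s.
Target frame: (87013927/30000) × (24000/1001) = 347708/5 ≈ 69541.600 → 69542.
At 24 labels/s: frame 69542 → 00:48:17:14.

00:48:17:14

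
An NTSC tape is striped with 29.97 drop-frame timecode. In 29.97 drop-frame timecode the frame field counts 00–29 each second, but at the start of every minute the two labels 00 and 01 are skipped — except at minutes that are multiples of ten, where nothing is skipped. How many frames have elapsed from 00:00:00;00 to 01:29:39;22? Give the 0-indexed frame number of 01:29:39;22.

161230

Complete 10-minute blocks: 8, each 17982 frames → 143856.
Remaining 9 whole minutes in the current block: 1800 + 8 × 1798 = 16184 frames.
Within the current minute: 39 × 30 + 22 − 2 = 1190 (labels ;00/;01 skipped at this minute). Total = 143856 + 16184 + 1190 = 161230.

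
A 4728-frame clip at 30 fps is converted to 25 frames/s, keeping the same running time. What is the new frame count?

Target frames = source frames × (target rate / source rate) = 4728 × (25)/(30) = 4728 × 5/6 = 3940.

3940 frames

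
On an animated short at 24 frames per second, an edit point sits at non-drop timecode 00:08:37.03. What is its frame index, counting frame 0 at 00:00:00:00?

12411

Total seconds to the label: (0 × 3600 + 8 × 60 + 37) = 517.
Frame index = 517 × 24 + 3 = 12411.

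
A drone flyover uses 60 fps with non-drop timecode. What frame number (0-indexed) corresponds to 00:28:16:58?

101818

Total seconds to the label: (0 × 3600 + 28 × 60 + 16) = 1696.
Frame index = 1696 × 60 + 58 = 101818.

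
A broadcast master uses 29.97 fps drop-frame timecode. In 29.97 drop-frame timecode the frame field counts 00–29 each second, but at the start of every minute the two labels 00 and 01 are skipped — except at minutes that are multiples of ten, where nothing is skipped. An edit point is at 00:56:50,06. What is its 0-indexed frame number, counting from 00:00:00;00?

Complete 10-minute blocks: 5, each 17982 frames → 89910.
Remaining 6 whole minutes in the current block: 1800 + 5 × 1798 = 10790 frames.
Within the current minute: 50 × 30 + 6 − 2 = 1504 (labels ;00/;01 skipped at this minute). Total = 89910 + 10790 + 1504 = 102204.

102204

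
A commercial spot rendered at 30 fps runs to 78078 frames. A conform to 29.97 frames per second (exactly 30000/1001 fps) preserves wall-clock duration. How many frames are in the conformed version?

78000 frames

Target frames = source frames × (target rate / source rate) = 78078 × (30000/1001)/(30) = 78078 × 1000/1001 = 78000.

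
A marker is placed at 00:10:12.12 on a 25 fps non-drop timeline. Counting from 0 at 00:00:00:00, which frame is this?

15312

Total seconds to the label: (0 × 3600 + 10 × 60 + 12) = 612.
Frame index = 612 × 25 + 12 = 15312.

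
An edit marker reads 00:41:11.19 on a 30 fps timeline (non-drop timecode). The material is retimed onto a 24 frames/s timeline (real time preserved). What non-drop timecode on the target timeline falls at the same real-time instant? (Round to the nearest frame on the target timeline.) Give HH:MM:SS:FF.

00:41:11:15

Source frame index: (0×3600 + 41×60 + 11) × 30 + 19 = 74149.
Real time: 74149 / (30) = 74149/30 s.
Target frame: (74149/30) × (24) = 296596/5 ≈ 59319.200 → 59319.
At 24 labels/s: frame 59319 → 00:41:11:15.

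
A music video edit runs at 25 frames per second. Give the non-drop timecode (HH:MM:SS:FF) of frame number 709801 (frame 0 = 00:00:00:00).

709801 ÷ 25 = 28392 full seconds, remainder 1 frame.
28392 s = 7 h 53 min 12 s.
Timecode: 07:53:12:01.

07:53:12:01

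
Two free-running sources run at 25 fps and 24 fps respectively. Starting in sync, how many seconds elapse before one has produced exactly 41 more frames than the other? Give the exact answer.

41 seconds

The gap grows by |24 − 25| = 1 frame per second.
Time for a 41-frame gap: 41 ÷ (1) = 41 s.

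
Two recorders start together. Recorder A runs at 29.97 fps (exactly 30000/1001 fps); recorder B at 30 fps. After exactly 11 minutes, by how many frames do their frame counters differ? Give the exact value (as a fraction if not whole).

11 min = 660 s.
A emits 30000/1001 × 660 = 1800000/91 frames; B emits 30 × 660 = 19800.
Difference = 1800/91 frames (≈ 19.7802); B is ahead of A.

1800/91 frames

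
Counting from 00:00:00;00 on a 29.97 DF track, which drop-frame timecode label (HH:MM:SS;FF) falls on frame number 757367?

Ten DF minutes hold 17982 frames, so frame 757367 lies in block 42 (frames 755244–773225) with 2123 frames into that block.
The block's first minute is 1800 frames and the rest 1798 each; 2123 frames reaches minute 1, so 42 × 18 + 1 × 2 = 758 labels have been skipped so far.
Adding those back, label number 757367 + 758 = 758125 at 30 labels/s is 25270 s + 25 f = 7 h 1 min 10 s frame 25, i.e. 07:01:10;25.

07:01:10;25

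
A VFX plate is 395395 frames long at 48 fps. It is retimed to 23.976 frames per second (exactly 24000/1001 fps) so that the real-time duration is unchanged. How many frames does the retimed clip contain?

Target frames = source frames × (target rate / source rate) = 395395 × (24000/1001)/(48) = 395395 × 500/1001 = 197500.

197500 frames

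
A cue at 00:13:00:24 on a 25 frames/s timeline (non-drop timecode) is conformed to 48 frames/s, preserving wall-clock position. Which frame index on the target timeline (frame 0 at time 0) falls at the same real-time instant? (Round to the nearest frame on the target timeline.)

Source frame index: (0×3600 + 13×60 + 0) × 25 + 24 = 19524.
Real time: 19524 / (25) = 19524/25 s.
Target frame: (19524/25) × (48) = 937152/25 ≈ 37486.080 → 37486.

frame 37486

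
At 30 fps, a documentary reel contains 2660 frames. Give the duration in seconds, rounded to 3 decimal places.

88.667 seconds

Running time = 2660 × 1/30 = 266/3 s ≈ 88.667 s.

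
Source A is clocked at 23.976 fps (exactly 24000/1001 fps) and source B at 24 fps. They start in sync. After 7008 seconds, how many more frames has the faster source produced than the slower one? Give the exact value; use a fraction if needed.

A emits 24000/1001 × 7008 = 168192000/1001 frames; B emits 24 × 7008 = 168192.
Difference = 168192/1001 frames (≈ 168.0240); B is ahead of A.

168192/1001 frames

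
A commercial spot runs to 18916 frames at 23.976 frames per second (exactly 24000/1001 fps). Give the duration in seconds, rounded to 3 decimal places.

Running time = 18916 × 1001/24000 = 4733729/6000 s ≈ 788.955 s.

788.955 seconds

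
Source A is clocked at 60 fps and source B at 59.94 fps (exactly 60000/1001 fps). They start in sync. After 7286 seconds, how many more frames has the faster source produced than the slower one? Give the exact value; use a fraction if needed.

A emits 60 × 7286 = 437160 frames; B emits 60000/1001 × 7286 = 437160000/1001.
Difference = 437160/1001 frames (≈ 436.7233); B is behind A.

437160/1001 frames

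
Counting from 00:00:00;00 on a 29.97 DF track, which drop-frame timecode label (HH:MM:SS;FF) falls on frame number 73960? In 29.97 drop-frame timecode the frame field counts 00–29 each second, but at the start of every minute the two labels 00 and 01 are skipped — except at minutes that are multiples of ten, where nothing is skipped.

Ten DF minutes hold 17982 frames, so frame 73960 lies in block 4 (frames 71928–89909) with 2032 frames into that block.
The block's first minute is 1800 frames and the rest 1798 each; 2032 frames reaches minute 1, so 4 × 18 + 1 × 2 = 74 labels have been skipped so far.
Adding those back, label number 73960 + 74 = 74034 at 30 labels/s is 2467 s + 24 f = 0 h 41 min 7 s frame 24, i.e. 00:41:07;24.

00:41:07;24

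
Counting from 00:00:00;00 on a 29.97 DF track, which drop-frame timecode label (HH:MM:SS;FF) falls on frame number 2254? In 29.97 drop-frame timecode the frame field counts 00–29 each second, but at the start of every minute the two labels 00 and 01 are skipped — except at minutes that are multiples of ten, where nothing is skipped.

00:01:15;06

Each 10-minute DF block holds 10 × 60 × 30 − 9 × 2 = 17982 frames. 2254 ÷ 17982 → 0 full blocks, remainder 2254.
Within the partial block the first minute is 1800 frames and each further minute 1798, so 1 further minute boundary passed. Total skipped labels = 18 × 0 + 2 × 1 = 2.
Non-drop label index = 2254 + 2 = 2256; at 30 labels/s that is 00:01:15:06, i.e. DF 00:01:15;06.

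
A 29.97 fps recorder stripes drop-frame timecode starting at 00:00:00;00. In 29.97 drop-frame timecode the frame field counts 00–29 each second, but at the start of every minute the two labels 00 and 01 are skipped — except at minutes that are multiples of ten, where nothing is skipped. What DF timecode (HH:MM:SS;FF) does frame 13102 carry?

Each 10-minute DF block holds 10 × 60 × 30 − 9 × 2 = 17982 frames. 13102 ÷ 17982 → 0 full blocks, remainder 13102.
Within the partial block the first minute is 1800 frames and each further minute 1798, so 7 further minute boundaries passed. Total skipped labels = 18 × 0 + 2 × 7 = 14.
Non-drop label index = 13102 + 14 = 13116; at 30 labels/s that is 00:07:17:06, i.e. DF 00:07:17;06.

00:07:17;06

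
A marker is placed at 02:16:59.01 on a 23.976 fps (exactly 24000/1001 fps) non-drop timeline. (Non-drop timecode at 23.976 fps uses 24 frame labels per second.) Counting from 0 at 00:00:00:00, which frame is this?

Total seconds to the label: (2 × 3600 + 16 × 60 + 59) = 8219.
Frame index = 8219 × 24 + 1 = 197257.

frame 197257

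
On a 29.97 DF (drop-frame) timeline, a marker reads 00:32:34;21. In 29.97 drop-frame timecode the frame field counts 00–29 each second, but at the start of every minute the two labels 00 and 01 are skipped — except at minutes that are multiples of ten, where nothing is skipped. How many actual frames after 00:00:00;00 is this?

Complete 10-minute blocks: 3, each 17982 frames → 53946.
Remaining 2 whole minutes in the current block: 1800 + 1 × 1798 = 3598 frames.
Within the current minute: 34 × 30 + 21 − 2 = 1039 (labels ;00/;01 skipped at this minute). Total = 53946 + 3598 + 1039 = 58583.

58583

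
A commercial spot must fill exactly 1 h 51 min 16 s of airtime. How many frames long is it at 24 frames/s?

160224 frames

1 h 51 min 16 s = 6676 s.
Frames = 6676 × 24 = 160224.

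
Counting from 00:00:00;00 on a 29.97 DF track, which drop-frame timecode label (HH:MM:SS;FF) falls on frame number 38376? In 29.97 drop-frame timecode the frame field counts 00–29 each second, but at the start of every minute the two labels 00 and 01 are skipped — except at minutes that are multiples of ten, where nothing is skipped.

00:21:20;14

Each 10-minute DF block holds 10 × 60 × 30 − 9 × 2 = 17982 frames. 38376 ÷ 17982 → 2 full blocks, remainder 2412.
Within the partial block the first minute is 1800 frames and each further minute 1798, so 1 further minute boundary passed. Total skipped labels = 18 × 2 + 2 × 1 = 38.
Non-drop label index = 38376 + 38 = 38414; at 30 labels/s that is 00:21:20:14, i.e. DF 00:21:20;14.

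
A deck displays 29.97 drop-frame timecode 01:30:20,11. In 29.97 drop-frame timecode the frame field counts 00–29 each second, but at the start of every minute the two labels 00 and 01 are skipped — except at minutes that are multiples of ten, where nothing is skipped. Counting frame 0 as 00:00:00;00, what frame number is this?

162449

As if non-drop at 30 labels/s: (1 × 3600 + 30 × 60 + 20) × 30 + 11 = 162611.
Minute boundaries passed: 90; those not divisible by 10: 90 − 9 = 81; dropped labels = 2 × 81 = 162.
Actual frame index = 162611 − 162 = 162449.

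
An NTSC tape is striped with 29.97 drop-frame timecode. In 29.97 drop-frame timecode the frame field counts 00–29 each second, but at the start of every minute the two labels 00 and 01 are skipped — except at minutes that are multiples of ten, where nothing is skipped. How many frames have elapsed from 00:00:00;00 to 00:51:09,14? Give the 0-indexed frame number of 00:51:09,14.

91992

As if non-drop at 30 labels/s: (0 × 3600 + 51 × 60 + 9) × 30 + 14 = 92084.
Minute boundaries passed: 51; those not divisible by 10: 51 − 5 = 46; dropped labels = 2 × 46 = 92.
Actual frame index = 92084 − 92 = 91992.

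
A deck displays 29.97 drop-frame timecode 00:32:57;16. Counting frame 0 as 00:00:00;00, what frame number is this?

59268

Complete 10-minute blocks: 3, each 17982 frames → 53946.
Remaining 2 whole minutes in the current block: 1800 + 1 × 1798 = 3598 frames.
Within the current minute: 57 × 30 + 16 − 2 = 1724 (labels ;00/;01 skipped at this minute). Total = 53946 + 3598 + 1724 = 59268.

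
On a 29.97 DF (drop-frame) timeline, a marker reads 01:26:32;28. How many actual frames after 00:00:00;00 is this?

155632

As if non-drop at 30 labels/s: (1 × 3600 + 26 × 60 + 32) × 30 + 28 = 155788.
Minute boundaries passed: 86; those not divisible by 10: 86 − 8 = 78; dropped labels = 2 × 78 = 156.
Actual frame index = 155788 − 156 = 155632.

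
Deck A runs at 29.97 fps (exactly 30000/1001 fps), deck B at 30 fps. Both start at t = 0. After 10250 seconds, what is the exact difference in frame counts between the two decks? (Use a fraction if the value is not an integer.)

307500/1001 frames

A emits 30000/1001 × 10250 = 307500000/1001 frames; B emits 30 × 10250 = 307500.
Difference = 307500/1001 frames (≈ 307.1928); B is ahead of A.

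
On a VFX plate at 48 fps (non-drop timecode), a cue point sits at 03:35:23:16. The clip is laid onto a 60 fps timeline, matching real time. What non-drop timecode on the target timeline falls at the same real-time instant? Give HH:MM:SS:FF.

Source frame index: (3×3600 + 35×60 + 23) × 48 + 16 = 620320.
Real time: 620320 / (48) = 38770/3 s.
Target frame: (38770/3) × (60) = 775400.
At 60 labels/s: frame 775400 → 03:35:23:20.

03:35:23:20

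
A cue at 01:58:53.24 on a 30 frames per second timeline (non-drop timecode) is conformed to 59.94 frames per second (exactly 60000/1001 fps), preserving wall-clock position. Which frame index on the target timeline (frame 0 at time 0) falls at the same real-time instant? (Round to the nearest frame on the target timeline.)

Source frame index: (1×3600 + 58×60 + 53) × 30 + 24 = 214014.
Real time: 214014 / (30) = 35669/5 s.
Target frame: (35669/5) × (60000/1001) = 428028000/1001 ≈ 427600.400 → 427600.

frame 427600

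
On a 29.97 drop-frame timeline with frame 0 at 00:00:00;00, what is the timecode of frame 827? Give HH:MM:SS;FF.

Each 10-minute DF block holds 10 × 60 × 30 − 9 × 2 = 17982 frames. 827 ÷ 17982 → 0 full blocks, remainder 827.
Within the partial block the first minute is 1800 frames and each further minute 1798, so 0 further minute boundaries passed. Total skipped labels = 18 × 0 + 2 × 0 = 0.
Non-drop label index = 827 + 0 = 827; at 30 labels/s that is 00:00:27:17, i.e. DF 00:00:27;17.

00:00:27;17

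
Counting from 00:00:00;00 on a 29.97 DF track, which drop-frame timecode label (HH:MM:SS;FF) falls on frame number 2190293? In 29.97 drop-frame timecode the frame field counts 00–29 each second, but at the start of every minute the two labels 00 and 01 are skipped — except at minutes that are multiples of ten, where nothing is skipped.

20:18:02;27

Each 10-minute DF block holds 10 × 60 × 30 − 9 × 2 = 17982 frames. 2190293 ÷ 17982 → 121 full blocks, remainder 14471.
Within the partial block the first minute is 1800 frames and each further minute 1798, so 8 further minute boundaries passed. Total skipped labels = 18 × 121 + 2 × 8 = 2194.
Non-drop label index = 2190293 + 2194 = 2192487; at 30 labels/s that is 20:18:02:27, i.e. DF 20:18:02;27.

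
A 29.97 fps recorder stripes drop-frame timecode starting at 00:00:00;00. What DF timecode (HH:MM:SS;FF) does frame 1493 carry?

00:00:49;23

Each 10-minute DF block holds 10 × 60 × 30 − 9 × 2 = 17982 frames. 1493 ÷ 17982 → 0 full blocks, remainder 1493.
Within the partial block the first minute is 1800 frames and each further minute 1798, so 0 further minute boundaries passed. Total skipped labels = 18 × 0 + 2 × 0 = 0.
Non-drop label index = 1493 + 0 = 1493; at 30 labels/s that is 00:00:49:23, i.e. DF 00:00:49;23.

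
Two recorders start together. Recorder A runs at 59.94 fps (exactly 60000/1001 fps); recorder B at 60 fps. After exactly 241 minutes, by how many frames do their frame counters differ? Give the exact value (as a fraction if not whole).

241 min = 14460 s.
A emits 60000/1001 × 14460 = 867600000/1001 frames; B emits 60 × 14460 = 867600.
Difference = 867600/1001 frames (≈ 866.7333); B is ahead of A.

867600/1001 frames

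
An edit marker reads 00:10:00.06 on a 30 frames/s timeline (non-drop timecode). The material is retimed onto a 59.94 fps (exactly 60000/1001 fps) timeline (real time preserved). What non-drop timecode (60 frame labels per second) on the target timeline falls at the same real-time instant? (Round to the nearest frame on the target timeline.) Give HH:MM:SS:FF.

00:09:59:36

Source frame index: (0×3600 + 10×60 + 0) × 30 + 6 = 18006.
Real time: 18006 / (30) = 3001/5 s.
Target frame: (3001/5) × (60000/1001) = 36012000/1001 ≈ 35976.024 → 35976.
At 60 labels/s: frame 35976 → 00:09:59:36.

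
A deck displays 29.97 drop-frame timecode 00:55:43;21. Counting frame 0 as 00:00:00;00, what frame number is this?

100211

Complete 10-minute blocks: 5, each 17982 frames → 89910.
Remaining 5 whole minutes in the current block: 1800 + 4 × 1798 = 8992 frames.
Within the current minute: 43 × 30 + 21 − 2 = 1309 (labels ;00/;01 skipped at this minute). Total = 89910 + 8992 + 1309 = 100211.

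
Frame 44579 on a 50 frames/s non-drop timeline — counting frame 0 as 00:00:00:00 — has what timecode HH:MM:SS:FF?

44579 ÷ 50 = 891 full seconds, remainder 29 frames.
891 s = 0 h 14 min 51 s.
Timecode: 00:14:51:29.

00:14:51:29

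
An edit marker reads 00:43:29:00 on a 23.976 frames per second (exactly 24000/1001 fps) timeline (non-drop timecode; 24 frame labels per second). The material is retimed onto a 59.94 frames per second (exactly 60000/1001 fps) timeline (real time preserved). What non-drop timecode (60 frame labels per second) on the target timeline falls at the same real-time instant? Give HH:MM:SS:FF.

Source frame index: (0×3600 + 43×60 + 29) × 24 + 0 = 62616.
Real time: 62616 / (24000/1001) = 2611609/1000 s.
Target frame: (2611609/1000) × (60000/1001) = 156540.
At 60 labels/s: frame 156540 → 00:43:29:00.

00:43:29:00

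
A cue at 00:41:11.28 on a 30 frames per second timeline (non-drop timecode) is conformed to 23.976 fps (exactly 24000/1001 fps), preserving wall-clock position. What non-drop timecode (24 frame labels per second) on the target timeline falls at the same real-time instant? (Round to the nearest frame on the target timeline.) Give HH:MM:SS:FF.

00:41:09:11

Source frame index: (0×3600 + 41×60 + 11) × 30 + 28 = 74158.
Real time: 74158 / (30) = 37079/15 s.
Target frame: (37079/15) × (24000/1001) = 8475200/143 ≈ 59267.133 → 59267.
At 24 labels/s: frame 59267 → 00:41:09:11.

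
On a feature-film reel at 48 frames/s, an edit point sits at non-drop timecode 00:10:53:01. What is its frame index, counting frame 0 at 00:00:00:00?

frame 31345

Total seconds to the label: (0 × 3600 + 10 × 60 + 53) = 653.
Frame index = 653 × 48 + 1 = 31345.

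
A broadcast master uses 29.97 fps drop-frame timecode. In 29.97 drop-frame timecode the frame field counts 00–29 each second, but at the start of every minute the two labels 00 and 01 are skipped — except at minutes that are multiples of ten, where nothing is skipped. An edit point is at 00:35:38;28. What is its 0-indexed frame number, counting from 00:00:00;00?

64104

Complete 10-minute blocks: 3, each 17982 frames → 53946.
Remaining 5 whole minutes in the current block: 1800 + 4 × 1798 = 8992 frames.
Within the current minute: 38 × 30 + 28 − 2 = 1166 (labels ;00/;01 skipped at this minute). Total = 53946 + 8992 + 1166 = 64104.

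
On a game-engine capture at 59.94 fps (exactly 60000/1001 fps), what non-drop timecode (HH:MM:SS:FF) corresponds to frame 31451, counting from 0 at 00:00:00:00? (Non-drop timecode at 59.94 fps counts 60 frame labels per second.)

00:08:44:11

31451 ÷ 60 = 524 full seconds, remainder 11 frames.
524 s = 0 h 8 min 44 s.
Timecode: 00:08:44:11.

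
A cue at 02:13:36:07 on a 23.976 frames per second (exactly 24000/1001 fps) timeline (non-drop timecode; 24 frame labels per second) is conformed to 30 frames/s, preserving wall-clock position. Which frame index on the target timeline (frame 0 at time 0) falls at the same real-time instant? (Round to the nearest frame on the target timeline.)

frame 240729

Source frame index: (2×3600 + 13×60 + 36) × 24 + 7 = 192391.
Real time: 192391 / (24000/1001) = 192583391/24000 s.
Target frame: (192583391/24000) × (30) = 192583391/800 ≈ 240729.239 → 240729.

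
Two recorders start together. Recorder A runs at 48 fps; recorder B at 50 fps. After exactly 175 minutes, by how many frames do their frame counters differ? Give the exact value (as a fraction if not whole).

21000 frames

175 min = 10500 s.
A emits 48 × 10500 = 504000 frames; B emits 50 × 10500 = 525000.
Difference = 21000 frames; B is ahead of A.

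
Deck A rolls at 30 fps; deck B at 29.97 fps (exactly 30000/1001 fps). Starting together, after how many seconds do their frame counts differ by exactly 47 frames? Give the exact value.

47047/30 seconds

The gap grows by |30000/1001 − 30| = 30/1001 frames per second.
Time for a 47-frame gap: 47 ÷ (30/1001) = 47047/30 s.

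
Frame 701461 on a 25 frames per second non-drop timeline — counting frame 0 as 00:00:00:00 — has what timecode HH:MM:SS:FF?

701461 ÷ 25 = 28058 full seconds, remainder 11 frames.
28058 s = 7 h 47 min 38 s.
Timecode: 07:47:38:11.

07:47:38:11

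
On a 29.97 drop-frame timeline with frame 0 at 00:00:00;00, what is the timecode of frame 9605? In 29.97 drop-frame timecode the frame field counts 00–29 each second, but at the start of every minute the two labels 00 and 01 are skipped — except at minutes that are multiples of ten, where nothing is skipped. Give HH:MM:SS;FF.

00:05:20;15

Each 10-minute DF block holds 10 × 60 × 30 − 9 × 2 = 17982 frames. 9605 ÷ 17982 → 0 full blocks, remainder 9605.
Within the partial block the first minute is 1800 frames and each further minute 1798, so 5 further minute boundaries passed. Total skipped labels = 18 × 0 + 2 × 5 = 10.
Non-drop label index = 9605 + 10 = 9615; at 30 labels/s that is 00:05:20:15, i.e. DF 00:05:20;15.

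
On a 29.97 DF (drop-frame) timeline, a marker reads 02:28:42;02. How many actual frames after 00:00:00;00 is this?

Complete 10-minute blocks: 14, each 17982 frames → 251748.
Remaining 8 whole minutes in the current block: 1800 + 7 × 1798 = 14386 frames.
Within the current minute: 42 × 30 + 2 − 2 = 1260 (labels ;00/;01 skipped at this minute). Total = 251748 + 14386 + 1260 = 267394.

267394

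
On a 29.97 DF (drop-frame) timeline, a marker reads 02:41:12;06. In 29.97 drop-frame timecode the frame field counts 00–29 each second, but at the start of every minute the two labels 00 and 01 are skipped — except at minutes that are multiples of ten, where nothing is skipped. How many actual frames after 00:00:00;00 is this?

289876

Complete 10-minute blocks: 16, each 17982 frames → 287712.
Remaining 1 whole minute in the current block: 1800 + 0 × 1798 = 1800 frames.
Within the current minute: 12 × 30 + 6 − 2 = 364 (labels ;00/;01 skipped at this minute). Total = 287712 + 1800 + 364 = 289876.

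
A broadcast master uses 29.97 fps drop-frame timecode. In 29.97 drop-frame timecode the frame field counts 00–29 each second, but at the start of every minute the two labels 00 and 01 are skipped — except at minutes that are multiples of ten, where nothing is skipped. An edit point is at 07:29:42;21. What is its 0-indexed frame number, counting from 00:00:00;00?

As if non-drop at 30 labels/s: (7 × 3600 + 29 × 60 + 42) × 30 + 21 = 809481.
Minute boundaries passed: 449; those not divisible by 10: 449 − 44 = 405; dropped labels = 2 × 405 = 810.
Actual frame index = 809481 − 810 = 808671.

808671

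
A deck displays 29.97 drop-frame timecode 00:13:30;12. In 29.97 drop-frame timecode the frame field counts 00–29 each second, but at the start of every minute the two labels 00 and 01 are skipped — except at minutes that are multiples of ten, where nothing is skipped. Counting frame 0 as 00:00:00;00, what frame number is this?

24288

Complete 10-minute blocks: 1, each 17982 frames → 17982.
Remaining 3 whole minutes in the current block: 1800 + 2 × 1798 = 5396 frames.
Within the current minute: 30 × 30 + 12 − 2 = 910 (labels ;00/;01 skipped at this minute). Total = 17982 + 5396 + 910 = 24288.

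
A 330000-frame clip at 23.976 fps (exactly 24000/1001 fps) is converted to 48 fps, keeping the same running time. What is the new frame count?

Target frames = source frames × (target rate / source rate) = 330000 × (48)/(24000/1001) = 330000 × 1001/500 = 660660.

660660 frames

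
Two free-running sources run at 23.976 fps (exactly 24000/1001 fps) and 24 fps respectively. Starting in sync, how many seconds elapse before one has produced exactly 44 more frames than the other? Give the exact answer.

11011/6 seconds

The gap grows by |24 − 24000/1001| = 24/1001 frames per second.
Time for a 44-frame gap: 44 ÷ (24/1001) = 11011/6 s.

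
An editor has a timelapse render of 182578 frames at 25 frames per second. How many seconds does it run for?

Running time = 182578 / (25) = 7303.12 s.

7303.12 seconds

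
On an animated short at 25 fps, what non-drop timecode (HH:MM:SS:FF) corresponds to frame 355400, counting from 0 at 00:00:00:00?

355400 ÷ 25 = 14216 full seconds, remainder 0 frames.
14216 s = 3 h 56 min 56 s.
Timecode: 03:56:56:00.

03:56:56:00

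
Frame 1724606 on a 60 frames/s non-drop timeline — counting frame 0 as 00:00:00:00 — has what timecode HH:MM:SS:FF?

1724606 ÷ 60 = 28743 full seconds, remainder 26 frames.
28743 s = 7 h 59 min 3 s.
Timecode: 07:59:03:26.

07:59:03:26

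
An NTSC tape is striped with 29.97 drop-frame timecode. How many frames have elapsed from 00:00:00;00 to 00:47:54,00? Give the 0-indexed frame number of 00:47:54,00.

As if non-drop at 30 labels/s: (0 × 3600 + 47 × 60 + 54) × 30 + 0 = 86220.
Minute boundaries passed: 47; those not divisible by 10: 47 − 4 = 43; dropped labels = 2 × 43 = 86.
Actual frame index = 86220 − 86 = 86134.

86134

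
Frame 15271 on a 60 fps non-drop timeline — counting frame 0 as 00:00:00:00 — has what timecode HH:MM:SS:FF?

00:04:14:31

15271 ÷ 60 = 254 full seconds, remainder 31 frames.
254 s = 0 h 4 min 14 s.
Timecode: 00:04:14:31.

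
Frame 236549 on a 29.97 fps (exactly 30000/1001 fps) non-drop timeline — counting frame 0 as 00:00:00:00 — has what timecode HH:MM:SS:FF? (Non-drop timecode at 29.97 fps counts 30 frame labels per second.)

02:11:24:29

236549 ÷ 30 = 7884 full seconds, remainder 29 frames.
7884 s = 2 h 11 min 24 s.
Timecode: 02:11:24:29.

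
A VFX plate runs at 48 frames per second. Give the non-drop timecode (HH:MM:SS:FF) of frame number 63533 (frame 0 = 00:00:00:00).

63533 ÷ 48 = 1323 full seconds, remainder 29 frames.
1323 s = 0 h 22 min 3 s.
Timecode: 00:22:03:29.

00:22:03:29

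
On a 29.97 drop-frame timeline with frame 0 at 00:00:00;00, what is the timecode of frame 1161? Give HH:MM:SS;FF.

00:00:38;21

Each 10-minute DF block holds 10 × 60 × 30 − 9 × 2 = 17982 frames. 1161 ÷ 17982 → 0 full blocks, remainder 1161.
Within the partial block the first minute is 1800 frames and each further minute 1798, so 0 further minute boundaries passed. Total skipped labels = 18 × 0 + 2 × 0 = 0.
Non-drop label index = 1161 + 0 = 1161; at 30 labels/s that is 00:00:38:21, i.e. DF 00:00:38;21.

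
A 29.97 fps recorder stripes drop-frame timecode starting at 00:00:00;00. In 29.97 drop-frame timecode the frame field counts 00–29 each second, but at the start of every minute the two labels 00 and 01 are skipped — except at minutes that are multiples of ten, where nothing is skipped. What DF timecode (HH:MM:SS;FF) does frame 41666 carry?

00:23:10;08

Each 10-minute DF block holds 10 × 60 × 30 − 9 × 2 = 17982 frames. 41666 ÷ 17982 → 2 full blocks, remainder 5702.
Within the partial block the first minute is 1800 frames and each further minute 1798, so 3 further minute boundaries passed. Total skipped labels = 18 × 2 + 2 × 3 = 42.
Non-drop label index = 41666 + 42 = 41708; at 30 labels/s that is 00:23:10:08, i.e. DF 00:23:10;08.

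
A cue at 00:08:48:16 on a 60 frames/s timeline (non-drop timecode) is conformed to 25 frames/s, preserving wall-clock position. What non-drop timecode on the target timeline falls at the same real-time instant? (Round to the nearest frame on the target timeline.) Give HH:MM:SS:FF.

00:08:48:07

Source frame index: (0×3600 + 8×60 + 48) × 60 + 16 = 31696.
Real time: 31696 / (60) = 7924/15 s.
Target frame: (7924/15) × (25) = 39620/3 ≈ 13206.667 → 13207.
At 25 labels/s: frame 13207 → 00:08:48:07.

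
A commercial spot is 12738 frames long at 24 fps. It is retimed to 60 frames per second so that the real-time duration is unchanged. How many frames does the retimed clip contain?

31845 frames

Target frames = source frames × (target rate / source rate) = 12738 × (60)/(24) = 12738 × 5/2 = 31845.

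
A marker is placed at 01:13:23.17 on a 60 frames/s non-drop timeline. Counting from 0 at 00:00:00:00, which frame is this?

264197

Total seconds to the label: (1 × 3600 + 13 × 60 + 23) = 4403.
Frame index = 4403 × 60 + 17 = 264197.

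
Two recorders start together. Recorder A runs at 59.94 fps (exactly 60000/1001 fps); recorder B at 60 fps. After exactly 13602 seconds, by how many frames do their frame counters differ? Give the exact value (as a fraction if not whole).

816120/1001 frames

A emits 60000/1001 × 13602 = 816120000/1001 frames; B emits 60 × 13602 = 816120.
Difference = 816120/1001 frames (≈ 815.3047); B is ahead of A.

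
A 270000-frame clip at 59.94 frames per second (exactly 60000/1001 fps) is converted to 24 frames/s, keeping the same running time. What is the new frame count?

108108 frames

Target frames = source frames × (target rate / source rate) = 270000 × (24)/(60000/1001) = 270000 × 1001/2500 = 108108.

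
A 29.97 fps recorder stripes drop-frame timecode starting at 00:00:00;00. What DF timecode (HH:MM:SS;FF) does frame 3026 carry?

Ten DF minutes hold 17982 frames, so frame 3026 lies in block 0 (frames 0–17981) with 3026 frames into that block.
The block's first minute is 1800 frames and the rest 1798 each; 3026 frames reaches minute 1, so 0 × 18 + 1 × 2 = 2 labels have been skipped so far.
Adding those back, label number 3026 + 2 = 3028 at 30 labels/s is 100 s + 28 f = 0 h 1 min 40 s frame 28, i.e. 00:01:40;28.

00:01:40;28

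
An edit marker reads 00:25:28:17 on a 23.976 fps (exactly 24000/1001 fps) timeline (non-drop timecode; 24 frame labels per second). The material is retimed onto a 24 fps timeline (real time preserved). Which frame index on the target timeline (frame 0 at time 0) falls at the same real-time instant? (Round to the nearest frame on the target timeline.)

Source frame index: (0×3600 + 25×60 + 28) × 24 + 17 = 36689.
Real time: 36689 / (24000/1001) = 36725689/24000 s.
Target frame: (36725689/24000) × (24) = 36725689/1000 ≈ 36725.689 → 36726.

frame 36726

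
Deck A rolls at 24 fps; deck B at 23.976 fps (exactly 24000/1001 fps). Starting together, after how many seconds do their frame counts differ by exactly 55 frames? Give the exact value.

55055/24 seconds

The gap grows by |24000/1001 − 24| = 24/1001 frames per second.
Time for a 55-frame gap: 55 ÷ (24/1001) = 55055/24 s.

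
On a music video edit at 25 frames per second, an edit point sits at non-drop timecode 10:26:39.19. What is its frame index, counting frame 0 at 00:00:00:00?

Total seconds to the label: (10 × 3600 + 26 × 60 + 39) = 37599.
Frame index = 37599 × 25 + 19 = 939994.

939994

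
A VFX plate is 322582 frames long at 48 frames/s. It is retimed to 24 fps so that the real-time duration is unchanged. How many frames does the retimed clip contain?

161291 frames

Target frames = source frames × (target rate / source rate) = 322582 × (24)/(48) = 322582 × 1/2 = 161291.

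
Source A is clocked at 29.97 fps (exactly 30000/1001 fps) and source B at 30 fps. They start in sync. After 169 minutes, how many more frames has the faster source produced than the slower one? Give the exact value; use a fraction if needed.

169 min = 10140 s.
A emits 30000/1001 × 10140 = 23400000/77 frames; B emits 30 × 10140 = 304200.
Difference = 23400/77 frames (≈ 303.8961); B is ahead of A.

23400/77 frames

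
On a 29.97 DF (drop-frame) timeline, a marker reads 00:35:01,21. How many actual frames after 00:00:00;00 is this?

62987

As if non-drop at 30 labels/s: (0 × 3600 + 35 × 60 + 1) × 30 + 21 = 63051.
Minute boundaries passed: 35; those not divisible by 10: 35 − 3 = 32; dropped labels = 2 × 32 = 64.
Actual frame index = 63051 − 64 = 62987.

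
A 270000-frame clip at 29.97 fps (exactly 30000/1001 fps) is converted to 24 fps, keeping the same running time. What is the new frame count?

216216 frames

Target frames = source frames × (target rate / source rate) = 270000 × (24)/(30000/1001) = 270000 × 1001/1250 = 216216.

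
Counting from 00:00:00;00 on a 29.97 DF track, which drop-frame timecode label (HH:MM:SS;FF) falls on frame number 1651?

00:00:55;01

Each 10-minute DF block holds 10 × 60 × 30 − 9 × 2 = 17982 frames. 1651 ÷ 17982 → 0 full blocks, remainder 1651.
Within the partial block the first minute is 1800 frames and each further minute 1798, so 0 further minute boundaries passed. Total skipped labels = 18 × 0 + 2 × 0 = 0.
Non-drop label index = 1651 + 0 = 1651; at 30 labels/s that is 00:00:55:01, i.e. DF 00:00:55;01.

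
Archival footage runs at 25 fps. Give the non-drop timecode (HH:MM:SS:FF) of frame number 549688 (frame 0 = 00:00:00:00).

06:06:27:13

549688 ÷ 25 = 21987 full seconds, remainder 13 frames.
21987 s = 6 h 6 min 27 s.
Timecode: 06:06:27:13.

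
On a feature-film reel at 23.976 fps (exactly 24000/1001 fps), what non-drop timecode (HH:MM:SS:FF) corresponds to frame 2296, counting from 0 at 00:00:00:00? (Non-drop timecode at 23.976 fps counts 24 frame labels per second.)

2296 ÷ 24 = 95 full seconds, remainder 16 frames.
95 s = 0 h 1 min 35 s.
Timecode: 00:01:35:16.

00:01:35:16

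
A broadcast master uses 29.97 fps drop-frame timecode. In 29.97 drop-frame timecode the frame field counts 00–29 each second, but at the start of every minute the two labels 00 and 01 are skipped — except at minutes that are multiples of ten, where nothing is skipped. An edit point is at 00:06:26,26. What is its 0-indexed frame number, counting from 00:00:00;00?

11594

As if non-drop at 30 labels/s: (0 × 3600 + 6 × 60 + 26) × 30 + 26 = 11606.
Minute boundaries passed: 6; those not divisible by 10: 6 − 0 = 6; dropped labels = 2 × 6 = 12.
Actual frame index = 11606 − 12 = 11594.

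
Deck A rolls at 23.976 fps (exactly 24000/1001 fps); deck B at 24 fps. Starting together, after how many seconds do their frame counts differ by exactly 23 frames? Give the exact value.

The gap grows by |24 − 24000/1001| = 24/1001 frames per second.
Time for a 23-frame gap: 23 ÷ (24/1001) = 23023/24 s.

23023/24 seconds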